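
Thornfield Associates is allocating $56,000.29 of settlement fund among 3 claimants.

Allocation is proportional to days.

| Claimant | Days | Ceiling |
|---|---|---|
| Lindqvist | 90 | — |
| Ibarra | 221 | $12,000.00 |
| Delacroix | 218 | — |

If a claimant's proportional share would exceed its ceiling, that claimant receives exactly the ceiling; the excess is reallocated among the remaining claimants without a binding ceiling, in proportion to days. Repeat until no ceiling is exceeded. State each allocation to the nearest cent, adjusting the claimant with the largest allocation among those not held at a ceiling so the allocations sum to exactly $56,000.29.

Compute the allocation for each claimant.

Sum of days: 529.
Unconstrained shares: Lindqvist 9,527.4595; Ibarra 23,395.2062; Delacroix 23,077.6242.
Held at cap: Ibarra ($12,000.00); residual $44,000.29 reallocated over remaining days 308.
Redistributed shares: Lindqvist 12,857.2276 → $12,857.23; Delacroix 31,143.0624 → $31,143.06.

Lindqvist: $12,857.23 · Ibarra: $12,000.00 · Delacroix: $31,143.06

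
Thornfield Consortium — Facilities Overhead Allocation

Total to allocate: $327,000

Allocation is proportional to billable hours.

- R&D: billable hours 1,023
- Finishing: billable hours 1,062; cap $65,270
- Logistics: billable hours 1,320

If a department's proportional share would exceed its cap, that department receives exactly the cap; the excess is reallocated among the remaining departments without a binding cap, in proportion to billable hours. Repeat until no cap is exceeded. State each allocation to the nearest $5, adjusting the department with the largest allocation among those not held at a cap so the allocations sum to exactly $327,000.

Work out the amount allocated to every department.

R&D: $114,275 | Finishing: $65,270 | Logistics: $147,455

Billable hours total: 3,405.
Pro-rata shares before constraints: R&D 98,244.05; Finishing 101,989.43; Logistics 126,766.52.
Cap binds for Finishing ($65,270); residual $261,730 reallocated over remaining billable hours 2,343.
Redistributed shares: R&D 114,276.48 → $114,275; Logistics 147,453.52 → $147,455.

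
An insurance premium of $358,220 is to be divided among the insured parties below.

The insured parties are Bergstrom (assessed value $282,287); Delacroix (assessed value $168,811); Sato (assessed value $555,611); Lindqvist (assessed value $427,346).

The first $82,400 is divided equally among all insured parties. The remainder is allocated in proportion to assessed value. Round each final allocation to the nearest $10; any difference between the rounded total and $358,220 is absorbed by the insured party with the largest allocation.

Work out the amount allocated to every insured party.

Equal tier: $82,400 ÷ 4 = $20,600 apiece.
Remainder $275,820 by assessed value (total 1,434,055): Bergstrom 54,293.87 → $54,290; Delacroix 32,468.39 → $32,470; Sato 106,863.84 → $106,860; Lindqvist 82,193.90 → $82,190.
Rounding difference +$10 on remainder applied to Sato.
Totals: Bergstrom $20,600 + $54,290 = $74,890; Delacroix $20,600 + $32,470 = $53,070; Sato $20,600 + $106,870 = $127,470; Lindqvist $20,600 + $82,190 = $102,790.

Bergstrom: $74,890 · Delacroix: $53,070 · Sato: $127,470 · Lindqvist: $102,790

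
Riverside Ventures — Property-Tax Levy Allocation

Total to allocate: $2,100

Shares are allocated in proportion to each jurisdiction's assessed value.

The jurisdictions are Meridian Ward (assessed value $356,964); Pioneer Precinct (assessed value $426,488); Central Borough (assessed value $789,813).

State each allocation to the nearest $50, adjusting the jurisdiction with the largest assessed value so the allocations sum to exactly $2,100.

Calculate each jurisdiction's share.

Meridian Ward: $500 · Pioneer Precinct: $550 · Central Borough: $1,050

Combined assessed value = 356,964 + 426,488 + 789,813 = 1,573,265.
Proportional shares: Meridian Ward 476.48; Pioneer Precinct 569.28; Central Borough 1,054.25.
At nearest $50: Meridian Ward $500; Pioneer Precinct $550; Central Borough $1,050. Sum = $2,100.
No rounding difference to absorb.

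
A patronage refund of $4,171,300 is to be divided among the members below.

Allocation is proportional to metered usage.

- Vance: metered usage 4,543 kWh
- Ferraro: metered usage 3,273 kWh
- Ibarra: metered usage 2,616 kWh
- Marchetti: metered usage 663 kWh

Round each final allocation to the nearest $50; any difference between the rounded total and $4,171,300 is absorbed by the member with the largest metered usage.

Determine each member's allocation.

Vance: $1,708,050 · Ferraro: $1,230,500 · Ibarra: $983,500 · Marchetti: $249,250

Sum of metered usage: 11,095.
Unrounded shares: Vance 4,543/11,095 × $4,171,300 = 1,707,996.03; Ferraro 3,273/11,095 × $4,171,300 = 1,230,524.10; Ibarra 2,616/11,095 × $4,171,300 = 983,516.97; Marchetti 663/11,095 × $4,171,300 = 249,262.90.
After rounding ($50): Vance $1,708,000; Ferraro $1,230,500; Ibarra $983,500; Marchetti $249,250. Sum = $4,171,250.
Difference $4,171,300 − $4,171,250 = +$50 applied to largest metered usage (Vance): Vance becomes $1,708,050.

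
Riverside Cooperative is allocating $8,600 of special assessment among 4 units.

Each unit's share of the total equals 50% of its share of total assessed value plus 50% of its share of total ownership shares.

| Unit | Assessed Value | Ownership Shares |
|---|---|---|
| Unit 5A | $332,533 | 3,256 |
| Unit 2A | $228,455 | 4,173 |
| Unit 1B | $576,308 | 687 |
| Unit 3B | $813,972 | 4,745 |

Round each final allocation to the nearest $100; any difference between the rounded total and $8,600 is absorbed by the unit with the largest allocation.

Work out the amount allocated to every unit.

Assessed value total 1,951,268; ownership shares total 12,861.
Combined weights (50% assessed value + 50% ownership shares): Unit 5A 0.2118; Unit 2A 0.2208; Unit 1B 0.1744; Unit 3B 0.3930.
Pro-rata amounts: Unit 5A 1,821.43; Unit 2A 1,898.66; Unit 1B 1,499.70; Unit 3B 3,380.21.
Rounded to nearest $100: Unit 5A $1,800; Unit 2A $1,900; Unit 1B $1,500; Unit 3B $3,400. Sum = $8,600.
Rounded total matches; no reconciliation needed.

Unit 5A: $1,800; Unit 2A: $1,900; Unit 1B: $1,500; Unit 3B: $3,400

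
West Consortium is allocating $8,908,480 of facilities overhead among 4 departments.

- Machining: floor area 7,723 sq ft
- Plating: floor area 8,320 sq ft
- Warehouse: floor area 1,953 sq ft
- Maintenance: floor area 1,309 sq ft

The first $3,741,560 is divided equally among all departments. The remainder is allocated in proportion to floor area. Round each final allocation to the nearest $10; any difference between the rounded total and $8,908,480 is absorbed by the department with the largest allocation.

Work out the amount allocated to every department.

Machining: $3,002,430 | Plating: $3,162,210 | Warehouse: $1,458,100 | Maintenance: $1,285,740

Equal tier: $3,741,560 ÷ 4 = $935,390 apiece.
Remainder $5,166,920 by floor area (total 19,305): Machining 2,067,035.65 → $2,067,040; Plating 2,226,820.74 → $2,226,820; Warehouse 522,714.05 → $522,710; Maintenance 350,349.56 → $350,350.
Totals: Machining $935,390 + $2,067,040 = $3,002,430; Plating $935,390 + $2,226,820 = $3,162,210; Warehouse $935,390 + $522,710 = $1,458,100; Maintenance $935,390 + $350,350 = $1,285,740.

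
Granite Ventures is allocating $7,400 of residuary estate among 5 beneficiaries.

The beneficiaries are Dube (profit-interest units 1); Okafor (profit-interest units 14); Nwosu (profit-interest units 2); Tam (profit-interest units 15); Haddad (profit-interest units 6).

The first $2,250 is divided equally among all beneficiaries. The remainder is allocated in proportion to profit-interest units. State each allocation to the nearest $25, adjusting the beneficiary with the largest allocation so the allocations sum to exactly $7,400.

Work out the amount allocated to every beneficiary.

Dube: $575 · Okafor: $2,350 · Nwosu: $725 · Tam: $2,475 · Haddad: $1,275

$2,250 shared equally gives $450 per beneficiary.
Remainder $5,150 by profit-interest units (total 38): Dube 135.53 → $125; Okafor 1,897.37 → $1,900; Nwosu 271.05 → $275; Tam 2,032.89 → $2,025; Haddad 813.16 → $825.
Totals: Dube $450 + $125 = $575; Okafor $450 + $1,900 = $2,350; Nwosu $450 + $275 = $725; Tam $450 + $2,025 = $2,475; Haddad $450 + $825 = $1,275.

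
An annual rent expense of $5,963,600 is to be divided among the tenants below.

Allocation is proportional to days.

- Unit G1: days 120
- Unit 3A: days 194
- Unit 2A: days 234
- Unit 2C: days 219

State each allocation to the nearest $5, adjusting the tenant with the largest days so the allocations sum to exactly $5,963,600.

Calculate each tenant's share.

Days total: 120 + 194 + 234 + 219 = 767.
Pro-rata amounts: Unit G1 933,027.38; Unit 3A 1,508,394.26; Unit 2A 1,819,403.39; Unit 2C 1,702,774.97.
Rounded to nearest $5: Unit G1 $933,025; Unit 3A $1,508,395; Unit 2A $1,819,405; Unit 2C $1,702,775. Sum = $5,963,600.
Sum already equals the total — no adjustment.

Unit G1: $933,025 | Unit 3A: $1,508,395 | Unit 2A: $1,819,405 | Unit 2C: $1,702,775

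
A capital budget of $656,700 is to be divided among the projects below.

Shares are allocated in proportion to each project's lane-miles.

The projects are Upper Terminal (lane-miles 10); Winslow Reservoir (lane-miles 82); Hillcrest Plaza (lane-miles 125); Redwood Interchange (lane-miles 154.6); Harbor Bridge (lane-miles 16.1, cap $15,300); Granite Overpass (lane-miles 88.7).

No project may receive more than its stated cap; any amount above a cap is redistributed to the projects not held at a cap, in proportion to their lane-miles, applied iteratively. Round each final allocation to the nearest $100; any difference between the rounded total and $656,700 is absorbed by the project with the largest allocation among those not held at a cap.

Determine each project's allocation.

Sum of lane-miles: 476.4.
Proportional shares (ignoring caps): Upper Terminal 13,784.63; Winslow Reservoir 113,034.01; Hillcrest Plaza 172,307.93; Redwood Interchange 213,110.45; Harbor Bridge 22,193.26; Granite Overpass 122,269.71.
Cap binds for Harbor Bridge ($15,300); remaining pool $641,400 reallocated over remaining lane-miles 460.3.
Shares after redistribution: Upper Terminal 13,934.39 → $13,900; Winslow Reservoir 114,262.00 → $114,300; Hillcrest Plaza 174,179.88 → $174,200; Redwood Interchange 215,425.68 → $215,400; Granite Overpass 123,598.04 → $123,600.

Upper Terminal: $13,900; Winslow Reservoir: $114,300; Hillcrest Plaza: $174,200; Redwood Interchange: $215,400; Harbor Bridge: $15,300; Granite Overpass: $123,600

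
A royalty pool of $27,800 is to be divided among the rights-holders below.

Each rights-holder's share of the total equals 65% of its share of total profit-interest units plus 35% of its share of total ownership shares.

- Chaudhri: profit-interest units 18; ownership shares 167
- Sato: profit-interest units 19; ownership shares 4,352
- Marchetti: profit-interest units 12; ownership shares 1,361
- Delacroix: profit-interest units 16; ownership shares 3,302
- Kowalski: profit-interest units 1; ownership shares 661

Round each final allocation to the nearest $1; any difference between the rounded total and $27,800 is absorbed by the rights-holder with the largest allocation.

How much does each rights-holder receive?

Chaudhri: $5,093; Sato: $9,504; Marchetti: $4,631; Delacroix: $7,645; Kowalski: $927

Totals — profit-interest units 66, ownership shares 9,843.
Composite weights (65% profit-interest units + 35% ownership shares): Chaudhri 0.1832; Sato 0.3419; Marchetti 0.1666; Delacroix 0.2750; Kowalski 0.0334.
Unrounded shares: Chaudhri 5,093.26; Sato 9,504.01; Marchetti 4,630.83; Delacroix 7,644.70; Kowalski 927.20.
Rounded to nearest $1: Chaudhri $5,093; Sato $9,504; Marchetti $4,631; Delacroix $7,645; Kowalski $927. Sum = $27,800.
No rounding difference to absorb.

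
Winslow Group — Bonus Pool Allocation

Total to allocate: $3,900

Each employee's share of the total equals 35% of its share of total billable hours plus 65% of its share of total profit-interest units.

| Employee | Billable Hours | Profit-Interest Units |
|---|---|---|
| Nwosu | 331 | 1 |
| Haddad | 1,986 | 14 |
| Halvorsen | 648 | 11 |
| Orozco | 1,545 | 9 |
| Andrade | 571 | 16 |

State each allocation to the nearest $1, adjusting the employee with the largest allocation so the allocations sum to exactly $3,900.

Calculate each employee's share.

Nwosu: $139 · Haddad: $1,229 · Halvorsen: $721 · Orozco: $862 · Andrade: $949

Totals — billable hours 5,081, profit-interest units 51.
Combined weights (35% billable hours + 65% profit-interest units): Nwosu 0.0355; Haddad 0.3152; Halvorsen 0.1848; Orozco 0.2211; Andrade 0.2433.
Unrounded shares: Nwosu 138.63; Haddad 1,229.42; Halvorsen 720.85; Orozco 862.41; Andrade 948.69.
After rounding ($1): Nwosu $139; Haddad $1,229; Halvorsen $721; Orozco $862; Andrade $949. Sum = $3,900.
No rounding difference to absorb.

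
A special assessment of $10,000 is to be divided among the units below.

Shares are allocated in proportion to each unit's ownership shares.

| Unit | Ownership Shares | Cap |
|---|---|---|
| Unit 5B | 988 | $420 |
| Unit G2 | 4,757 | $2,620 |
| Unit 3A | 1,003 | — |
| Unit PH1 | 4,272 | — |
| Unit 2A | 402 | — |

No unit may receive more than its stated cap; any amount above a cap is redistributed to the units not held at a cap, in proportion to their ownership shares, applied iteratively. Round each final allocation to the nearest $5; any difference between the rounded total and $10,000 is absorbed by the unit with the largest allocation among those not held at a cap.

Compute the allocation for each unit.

Unit 5B: $420 | Unit G2: $2,620 | Unit 3A: $1,230 | Unit PH1: $5,235 | Unit 2A: $495

Combined ownership shares = 11,422.
Proportional shares (ignoring caps): Unit 5B 865.00; Unit G2 4,164.77; Unit 3A 878.13; Unit PH1 3,740.15; Unit 2A 351.95.
Cap binds for Unit 5B ($420), Unit G2 ($2,620); balance $6,960 reallocated over remaining ownership shares 5,677.
Shares after redistribution: Unit 3A 1,229.68 → $1,230; Unit PH1 5,237.47 → $5,235; Unit 2A 492.85 → $495.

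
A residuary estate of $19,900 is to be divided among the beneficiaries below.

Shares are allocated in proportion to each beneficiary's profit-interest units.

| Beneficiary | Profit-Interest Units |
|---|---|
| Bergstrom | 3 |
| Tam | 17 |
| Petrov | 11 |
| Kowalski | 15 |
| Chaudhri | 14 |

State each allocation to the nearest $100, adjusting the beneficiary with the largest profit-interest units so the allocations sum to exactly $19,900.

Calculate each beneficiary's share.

Sum of profit-interest units: 60.
Unrounded shares: Bergstrom 3/60 × $19,900 = 995.00; Tam 17/60 × $19,900 = 5,638.33; Petrov 11/60 × $19,900 = 3,648.33; Kowalski 15/60 × $19,900 = 4,975.00; Chaudhri 14/60 × $19,900 = 4,643.33.
At nearest $100: Bergstrom $1,000; Tam $5,600; Petrov $3,600; Kowalski $5,000; Chaudhri $4,600. Sum = $19,800.
Difference $19,900 − $19,800 = +$100 applied to largest profit-interest units (Tam): Tam becomes $5,700.

Bergstrom: $1,000; Tam: $5,700; Petrov: $3,600; Kowalski: $5,000; Chaudhri: $4,600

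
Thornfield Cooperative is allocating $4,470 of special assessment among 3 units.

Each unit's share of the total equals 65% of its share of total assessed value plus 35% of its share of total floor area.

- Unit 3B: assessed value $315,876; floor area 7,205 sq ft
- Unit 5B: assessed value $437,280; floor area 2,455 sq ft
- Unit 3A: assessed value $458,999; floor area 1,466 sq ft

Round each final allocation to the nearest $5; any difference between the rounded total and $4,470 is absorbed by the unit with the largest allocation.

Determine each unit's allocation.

Assessed value total 1,212,155; floor area total 11,126.
Blended shares (65% assessed value + 35% floor area): Unit 3B 0.3960; Unit 5B 0.3117; Unit 3A 0.2922.
Raw shares: Unit 3B 1,770.29; Unit 5B 1,393.36; Unit 3A 1,306.35.
At nearest $5: Unit 3B $1,770; Unit 5B $1,395; Unit 3A $1,305. Sum = $4,470.
Rounded total matches; no reconciliation needed.

Unit 3B: $1,770 · Unit 5B: $1,395 · Unit 3A: $1,305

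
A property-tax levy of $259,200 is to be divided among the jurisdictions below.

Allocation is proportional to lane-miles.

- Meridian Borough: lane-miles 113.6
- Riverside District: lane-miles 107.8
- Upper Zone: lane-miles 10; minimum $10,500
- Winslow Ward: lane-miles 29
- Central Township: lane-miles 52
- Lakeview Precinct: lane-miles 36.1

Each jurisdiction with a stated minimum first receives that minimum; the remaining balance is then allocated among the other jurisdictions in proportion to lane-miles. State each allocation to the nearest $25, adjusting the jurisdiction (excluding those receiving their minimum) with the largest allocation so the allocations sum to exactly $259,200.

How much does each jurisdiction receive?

Minimums first: Upper Zone $10,500. Residual $248,700.
Residual split over remaining lane-miles 338.5: Meridian Borough 83,463.28 → $83,475; Riverside District 79,201.95 → $79,200; Winslow Ward 21,306.65 → $21,300; Central Township 38,205.02 → $38,200; Lakeview Precinct 26,523.10 → $26,525.

Meridian Borough: $83,475 · Riverside District: $79,200 · Upper Zone: $10,500 · Winslow Ward: $21,300 · Central Township: $38,200 · Lakeview Precinct: $26,525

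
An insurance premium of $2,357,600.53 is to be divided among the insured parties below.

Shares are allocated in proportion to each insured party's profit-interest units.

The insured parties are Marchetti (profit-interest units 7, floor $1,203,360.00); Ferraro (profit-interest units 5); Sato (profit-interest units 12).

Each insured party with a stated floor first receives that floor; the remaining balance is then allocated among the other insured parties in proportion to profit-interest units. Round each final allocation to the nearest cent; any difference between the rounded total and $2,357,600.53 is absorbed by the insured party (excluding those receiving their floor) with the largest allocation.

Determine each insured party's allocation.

Marchetti: $1,203,360.00 | Ferraro: $339,482.51 | Sato: $814,758.02

Minimums first: Marchetti $1,203,360.00. Remaining pool $1,154,240.53.
Remaining pool split over remaining profit-interest units 17: Ferraro 339,482.5088 → $339,482.51; Sato 814,758.0212 → $814,758.02.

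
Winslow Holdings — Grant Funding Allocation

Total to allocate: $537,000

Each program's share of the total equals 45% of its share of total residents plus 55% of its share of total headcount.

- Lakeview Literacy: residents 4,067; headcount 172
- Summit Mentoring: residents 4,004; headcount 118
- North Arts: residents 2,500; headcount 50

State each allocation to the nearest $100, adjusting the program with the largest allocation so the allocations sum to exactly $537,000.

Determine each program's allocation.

Totals — residents 10,571, headcount 340.
Blended shares (45% residents + 55% headcount): Lakeview Literacy 0.4514; Summit Mentoring 0.3613; North Arts 0.1873.
Proportional shares: Lakeview Literacy 242,382.80; Summit Mentoring 194,034.10; North Arts 100,583.10.
At nearest $100: Lakeview Literacy $242,400; Summit Mentoring $194,000; North Arts $100,600. Sum = $537,000.
Rounded total matches; no reconciliation needed.

Lakeview Literacy: $242,400 · Summit Mentoring: $194,000 · North Arts: $100,600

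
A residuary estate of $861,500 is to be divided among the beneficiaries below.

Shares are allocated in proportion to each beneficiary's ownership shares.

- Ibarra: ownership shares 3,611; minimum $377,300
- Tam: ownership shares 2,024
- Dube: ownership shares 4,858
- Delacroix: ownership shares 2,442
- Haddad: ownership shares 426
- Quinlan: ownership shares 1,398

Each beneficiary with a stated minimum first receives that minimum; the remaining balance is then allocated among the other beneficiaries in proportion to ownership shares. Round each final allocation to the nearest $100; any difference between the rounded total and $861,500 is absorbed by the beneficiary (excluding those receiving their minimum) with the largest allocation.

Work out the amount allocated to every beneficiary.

Ibarra: $377,300; Tam: $87,900; Dube: $211,000; Delacroix: $106,100; Haddad: $18,500; Quinlan: $60,700

Guaranteed amounts: Ibarra $377,300. Remaining pool $484,200.
Remaining pool split over remaining ownership shares 11,148: Tam 87,910.01 → $87,900; Dube 211,001.40 → $211,000; Delacroix 106,065.34 → $106,100; Haddad 18,502.80 → $18,500; Quinlan 60,720.45 → $60,700.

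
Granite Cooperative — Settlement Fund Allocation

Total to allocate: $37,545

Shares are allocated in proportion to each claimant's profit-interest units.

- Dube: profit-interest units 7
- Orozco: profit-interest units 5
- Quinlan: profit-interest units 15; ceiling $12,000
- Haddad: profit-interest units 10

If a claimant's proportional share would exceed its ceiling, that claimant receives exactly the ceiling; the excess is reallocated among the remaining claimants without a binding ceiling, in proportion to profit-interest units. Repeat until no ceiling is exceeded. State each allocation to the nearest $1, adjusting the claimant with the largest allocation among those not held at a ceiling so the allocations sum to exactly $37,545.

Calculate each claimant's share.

Profit-interest units total: 37.
Pro-rata shares before constraints: Dube 7,103.11; Orozco 5,073.65; Quinlan 15,220.95; Haddad 10,147.30.
Capped: Quinlan ($12,000); residual $25,545 reallocated over remaining profit-interest units 22.
Shares after redistribution: Dube 8,127.95 → $8,128; Orozco 5,805.68 → $5,806; Haddad 11,611.36 → $11,611.

Dube: $8,128 · Orozco: $5,806 · Quinlan: $12,000 · Haddad: $11,611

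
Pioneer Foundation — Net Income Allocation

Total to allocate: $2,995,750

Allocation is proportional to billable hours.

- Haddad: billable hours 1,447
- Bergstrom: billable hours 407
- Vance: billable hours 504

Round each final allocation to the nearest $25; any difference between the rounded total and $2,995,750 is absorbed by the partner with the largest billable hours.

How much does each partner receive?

Billable hours total: 1,447 + 407 + 504 = 2,358.
Proportional shares: Haddad 1,838,358.88; Bergstrom 517,078.14; Vance 640,312.98.
Rounded to nearest $25: Haddad $1,838,350; Bergstrom $517,075; Vance $640,325. Sum = $2,995,750.
No rounding difference to absorb.

Haddad: $1,838,350 | Bergstrom: $517,075 | Vance: $640,325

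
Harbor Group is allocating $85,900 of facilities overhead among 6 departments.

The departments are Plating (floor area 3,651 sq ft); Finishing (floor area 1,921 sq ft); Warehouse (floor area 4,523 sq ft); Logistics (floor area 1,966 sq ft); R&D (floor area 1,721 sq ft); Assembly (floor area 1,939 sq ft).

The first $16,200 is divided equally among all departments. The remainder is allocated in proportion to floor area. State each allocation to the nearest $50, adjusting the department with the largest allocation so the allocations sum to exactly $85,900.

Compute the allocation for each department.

First tranche $16,200 split equally: $2,700 each.
Remainder $69,700 by floor area (total 15,721): Plating 16,186.93 → $16,200; Finishing 8,516.87 → $8,500; Warehouse 20,052.99 → $20,050; Logistics 8,716.38 → $8,700; R&D 7,630.16 → $7,650; Assembly 8,596.67 → $8,600.
Totals: Plating $2,700 + $16,200 = $18,900; Finishing $2,700 + $8,500 = $11,200; Warehouse $2,700 + $20,050 = $22,750; Logistics $2,700 + $8,700 = $11,400; R&D $2,700 + $7,650 = $10,350; Assembly $2,700 + $8,600 = $11,300.

Plating: $18,900 | Finishing: $11,200 | Warehouse: $22,750 | Logistics: $11,400 | R&D: $10,350 | Assembly: $11,300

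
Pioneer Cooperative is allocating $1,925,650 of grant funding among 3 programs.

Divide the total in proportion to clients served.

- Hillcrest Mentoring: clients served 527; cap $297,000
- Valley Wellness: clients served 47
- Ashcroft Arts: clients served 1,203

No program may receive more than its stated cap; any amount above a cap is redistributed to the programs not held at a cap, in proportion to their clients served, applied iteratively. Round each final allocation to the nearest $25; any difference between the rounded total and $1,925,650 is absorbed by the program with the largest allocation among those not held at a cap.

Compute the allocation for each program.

Combined clients served = 1,777.
Unconstrained shares: Hillcrest Mentoring 571,084.72; Valley Wellness 50,931.65; Ashcroft Arts 1,303,633.62.
Capped: Hillcrest Mentoring ($297,000); residual $1,628,650 reallocated over remaining clients served 1,250.
Remaining shares: Valley Wellness 61,237.24 → $61,225; Ashcroft Arts 1,567,412.76 → $1,567,425.

Hillcrest Mentoring: $297,000; Valley Wellness: $61,225; Ashcroft Arts: $1,567,425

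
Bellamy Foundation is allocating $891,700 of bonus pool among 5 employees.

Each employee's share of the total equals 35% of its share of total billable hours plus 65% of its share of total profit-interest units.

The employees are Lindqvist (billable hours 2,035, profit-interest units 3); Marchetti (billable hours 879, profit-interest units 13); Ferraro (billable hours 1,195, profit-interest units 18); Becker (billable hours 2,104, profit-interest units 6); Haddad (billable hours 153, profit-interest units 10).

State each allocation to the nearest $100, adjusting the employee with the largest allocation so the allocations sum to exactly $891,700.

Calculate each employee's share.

Lindqvist: $134,500; Marchetti: $193,800; Ferraro: $267,300; Becker: $172,700; Haddad: $123,400

Billable hours total 6,366; profit-interest units total 50.
Blended shares (35% billable hours + 65% profit-interest units): Lindqvist 0.1509; Marchetti 0.2173; Ferraro 0.2997; Becker 0.1937; Haddad 0.1384.
Raw shares: Lindqvist 134,542.77; Marchetti 193,790.53; Ferraro 267,243.02; Becker 172,701.81; Haddad 123,421.87.
After rounding ($100): Lindqvist $134,500; Marchetti $193,800; Ferraro $267,200; Becker $172,700; Haddad $123,400. Sum = $891,600.
Difference $891,700 − $891,600 = +$100 applied to largest allocation (Ferraro): Ferraro becomes $267,300.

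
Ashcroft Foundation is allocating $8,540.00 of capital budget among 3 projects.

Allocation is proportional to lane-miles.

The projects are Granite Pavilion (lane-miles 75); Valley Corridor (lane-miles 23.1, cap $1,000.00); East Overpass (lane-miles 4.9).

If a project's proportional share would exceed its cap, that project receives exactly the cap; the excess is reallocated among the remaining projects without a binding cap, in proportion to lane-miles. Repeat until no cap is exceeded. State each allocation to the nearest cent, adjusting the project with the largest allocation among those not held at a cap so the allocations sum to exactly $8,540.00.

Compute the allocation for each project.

Granite Pavilion: $7,077.60 | Valley Corridor: $1,000.00 | East Overpass: $462.40

Sum of lane-miles: 103.
Pro-rata shares before constraints: Granite Pavilion 6,218.4466; Valley Corridor 1,915.2816; East Overpass 406.2718.
Cap binds for Valley Corridor ($1,000.00); remaining pool $7,540.00 reallocated over remaining lane-miles 79.9.
Shares after redistribution: Granite Pavilion 7,077.5970 → $7,077.60; East Overpass 462.4030 → $462.40.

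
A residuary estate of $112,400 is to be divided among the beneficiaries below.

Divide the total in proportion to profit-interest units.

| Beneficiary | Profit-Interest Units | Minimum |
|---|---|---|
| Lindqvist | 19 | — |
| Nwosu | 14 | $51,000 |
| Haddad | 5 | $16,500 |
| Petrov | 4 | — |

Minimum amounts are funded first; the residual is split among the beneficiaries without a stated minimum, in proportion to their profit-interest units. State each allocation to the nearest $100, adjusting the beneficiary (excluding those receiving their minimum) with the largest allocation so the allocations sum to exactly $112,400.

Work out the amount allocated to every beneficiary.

Guaranteed amounts: Nwosu $51,000; Haddad $16,500. Remaining pool $44,900.
Remaining pool split over remaining profit-interest units 23: Lindqvist 37,091.30 → $37,100; Petrov 7,808.70 → $7,800.

Lindqvist: $37,100 · Nwosu: $51,000 · Haddad: $16,500 · Petrov: $7,800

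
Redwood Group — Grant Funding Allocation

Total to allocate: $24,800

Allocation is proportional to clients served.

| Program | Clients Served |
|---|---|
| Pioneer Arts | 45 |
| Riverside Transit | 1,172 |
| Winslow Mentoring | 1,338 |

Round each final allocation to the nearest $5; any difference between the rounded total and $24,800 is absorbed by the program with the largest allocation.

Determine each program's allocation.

Pioneer Arts: $435 · Riverside Transit: $11,375 · Winslow Mentoring: $12,990

Combined clients served = 2,555.
Raw shares: Pioneer Arts 45/2,555 × $24,800 = 436.79; Riverside Transit 1,172/2,555 × $24,800 = 11,375.97; Winslow Mentoring 1,338/2,555 × $24,800 = 12,987.24.
At nearest $5: Pioneer Arts $435; Riverside Transit $11,375; Winslow Mentoring $12,985. Sum = $24,795.
Difference $24,800 − $24,795 = +$5 applied to largest allocation (Winslow Mentoring): Winslow Mentoring becomes $12,990.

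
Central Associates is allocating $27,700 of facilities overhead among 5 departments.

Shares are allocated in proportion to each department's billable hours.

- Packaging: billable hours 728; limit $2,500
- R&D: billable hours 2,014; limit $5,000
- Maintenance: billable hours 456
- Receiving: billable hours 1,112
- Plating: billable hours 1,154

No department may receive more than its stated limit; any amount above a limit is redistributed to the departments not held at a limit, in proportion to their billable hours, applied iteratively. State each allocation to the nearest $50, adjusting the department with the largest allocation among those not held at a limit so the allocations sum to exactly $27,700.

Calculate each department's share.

Packaging: $2,500; R&D: $5,000; Maintenance: $3,400; Receiving: $8,250; Plating: $8,550

Combined billable hours = 5,464.
Proportional shares (ignoring caps): Packaging 3,690.63; R&D 10,210.07; Maintenance 2,311.71; Receiving 5,637.34; Plating 5,850.26.
Capped: Packaging ($2,500), R&D ($5,000); balance $20,200 reallocated over remaining billable hours 2,722.
Remaining shares: Maintenance 3,383.98 → $3,400; Receiving 8,252.17 → $8,250; Plating 8,563.85 → $8,550.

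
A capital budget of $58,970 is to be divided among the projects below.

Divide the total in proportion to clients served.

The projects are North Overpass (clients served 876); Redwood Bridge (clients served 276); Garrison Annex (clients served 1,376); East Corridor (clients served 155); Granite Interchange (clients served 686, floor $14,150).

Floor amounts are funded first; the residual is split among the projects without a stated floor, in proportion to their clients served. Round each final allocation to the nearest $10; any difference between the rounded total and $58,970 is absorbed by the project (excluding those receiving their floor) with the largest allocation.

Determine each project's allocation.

North Overpass: $14,630 | Redwood Bridge: $4,610 | Garrison Annex: $22,990 | East Corridor: $2,590 | Granite Interchange: $14,150

Fund the minimums — Granite Interchange $14,150. Remaining pool $44,820.
Remaining pool split over remaining clients served 2,683: North Overpass 14,633.74 → $14,630; Redwood Bridge 4,610.63 → $4,610; Garrison Annex 22,986.33 → $22,990; East Corridor 2,589.30 → $2,590.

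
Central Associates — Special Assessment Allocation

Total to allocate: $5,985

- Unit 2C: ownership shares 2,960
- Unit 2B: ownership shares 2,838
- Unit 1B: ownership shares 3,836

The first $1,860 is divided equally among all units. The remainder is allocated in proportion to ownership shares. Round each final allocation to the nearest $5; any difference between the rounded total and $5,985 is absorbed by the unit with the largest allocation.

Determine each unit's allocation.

$1,860 shared equally gives $620 per unit.
Remainder $4,125 by ownership shares (total 9,634): Unit 2C 1,267.39 → $1,265; Unit 2B 1,215.15 → $1,215; Unit 1B 1,642.46 → $1,640.
Rounding difference +$5 on remainder applied to Unit 1B.
Totals: Unit 2C $620 + $1,265 = $1,885; Unit 2B $620 + $1,215 = $1,835; Unit 1B $620 + $1,645 = $2,265.

Unit 2C: $1,885 | Unit 2B: $1,835 | Unit 1B: $2,265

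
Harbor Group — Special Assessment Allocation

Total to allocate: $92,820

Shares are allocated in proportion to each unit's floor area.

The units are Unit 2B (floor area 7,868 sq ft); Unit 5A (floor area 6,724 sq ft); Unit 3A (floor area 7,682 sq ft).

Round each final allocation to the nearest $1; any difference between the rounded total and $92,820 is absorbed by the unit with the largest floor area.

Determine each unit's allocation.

Unit 2B: $32,788; Unit 5A: $28,020; Unit 3A: $32,012

Combined floor area = 22,274.
Raw shares: Unit 2B 7,868/22,274 × $92,820 = 32,787.45; Unit 5A 6,724/22,274 × $92,820 = 28,020.19; Unit 3A 7,682/22,274 × $92,820 = 32,012.36.
Rounded to nearest $1: Unit 2B $32,787; Unit 5A $28,020; Unit 3A $32,012. Sum = $92,819.
Difference $92,820 − $92,819 = +$1 applied to largest floor area (Unit 2B): Unit 2B becomes $32,788.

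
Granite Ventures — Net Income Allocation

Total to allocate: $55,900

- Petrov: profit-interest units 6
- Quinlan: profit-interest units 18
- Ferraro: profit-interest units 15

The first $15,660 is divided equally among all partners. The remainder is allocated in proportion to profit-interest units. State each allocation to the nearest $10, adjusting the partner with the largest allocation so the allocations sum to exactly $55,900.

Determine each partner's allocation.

Petrov: $11,410 · Quinlan: $23,790 · Ferraro: $20,700

First tranche $15,660 split equally: $5,220 each.
Remainder $40,240 by profit-interest units (total 39): Petrov 6,190.77 → $6,190; Quinlan 18,572.31 → $18,570; Ferraro 15,476.92 → $15,480.
Totals: Petrov $5,220 + $6,190 = $11,410; Quinlan $5,220 + $18,570 = $23,790; Ferraro $5,220 + $15,480 = $20,700.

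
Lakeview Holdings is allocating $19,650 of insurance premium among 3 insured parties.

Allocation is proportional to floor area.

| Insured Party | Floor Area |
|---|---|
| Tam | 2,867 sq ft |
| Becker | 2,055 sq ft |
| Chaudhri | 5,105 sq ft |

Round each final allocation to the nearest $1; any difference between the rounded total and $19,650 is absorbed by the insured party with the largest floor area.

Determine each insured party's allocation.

Total floor area = 10,027.
Raw shares: Tam 2,867/10,027 × $19,650 = 5,618.49; Becker 2,055/10,027 × $19,650 = 4,027.20; Chaudhri 5,105/10,027 × $19,650 = 10,004.31.
At nearest $1: Tam $5,618; Becker $4,027; Chaudhri $10,004. Sum = $19,649.
Difference $19,650 − $19,649 = +$1 applied to largest floor area (Chaudhri): Chaudhri becomes $10,005.

Tam: $5,618 · Becker: $4,027 · Chaudhri: $10,005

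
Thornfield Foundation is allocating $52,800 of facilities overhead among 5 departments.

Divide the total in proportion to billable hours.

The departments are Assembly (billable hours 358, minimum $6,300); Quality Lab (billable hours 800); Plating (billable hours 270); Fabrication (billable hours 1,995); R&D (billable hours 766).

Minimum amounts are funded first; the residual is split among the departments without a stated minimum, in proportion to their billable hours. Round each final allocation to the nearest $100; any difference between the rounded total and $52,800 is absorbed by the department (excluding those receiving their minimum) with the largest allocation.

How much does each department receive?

Assembly: $6,300 · Quality Lab: $9,700 · Plating: $3,300 · Fabrication: $24,200 · R&D: $9,300

Minimums first: Assembly $6,300. Balance $46,500.
Balance split over remaining billable hours 3,831: Quality Lab 9,710.26 → $9,700; Plating 3,277.21 → $3,300; Fabrication 24,214.96 → $24,200; R&D 9,297.57 → $9,300.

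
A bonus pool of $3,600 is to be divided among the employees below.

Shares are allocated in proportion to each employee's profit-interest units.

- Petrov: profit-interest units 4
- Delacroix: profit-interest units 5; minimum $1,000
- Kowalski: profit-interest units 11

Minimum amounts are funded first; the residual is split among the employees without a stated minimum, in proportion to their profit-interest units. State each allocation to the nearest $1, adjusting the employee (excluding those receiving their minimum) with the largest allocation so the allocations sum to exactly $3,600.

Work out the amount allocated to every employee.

Fund the minimums — Delacroix $1,000. Residual $2,600.
Residual split over remaining profit-interest units 15: Petrov 693.33 → $693; Kowalski 1,906.67 → $1,907.

Petrov: $693; Delacroix: $1,000; Kowalski: $1,907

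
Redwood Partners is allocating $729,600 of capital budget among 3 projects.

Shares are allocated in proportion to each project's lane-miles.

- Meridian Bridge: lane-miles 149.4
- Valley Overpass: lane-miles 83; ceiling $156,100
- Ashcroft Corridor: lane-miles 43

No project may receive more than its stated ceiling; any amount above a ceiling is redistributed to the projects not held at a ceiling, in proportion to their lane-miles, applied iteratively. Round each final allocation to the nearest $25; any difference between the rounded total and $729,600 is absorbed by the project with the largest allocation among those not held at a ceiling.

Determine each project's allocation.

Meridian Bridge: $445,325; Valley Overpass: $156,100; Ashcroft Corridor: $128,175

Sum of lane-miles: 275.4.
Unconstrained shares: Meridian Bridge 395,796.08; Valley Overpass 219,886.71; Ashcroft Corridor 113,917.21.
Cap binds for Valley Overpass ($156,100); remaining pool $573,500 reallocated over remaining lane-miles 192.4.
Redistributed shares: Meridian Bridge 445,326.92 → $445,325; Ashcroft Corridor 128,173.08 → $128,175.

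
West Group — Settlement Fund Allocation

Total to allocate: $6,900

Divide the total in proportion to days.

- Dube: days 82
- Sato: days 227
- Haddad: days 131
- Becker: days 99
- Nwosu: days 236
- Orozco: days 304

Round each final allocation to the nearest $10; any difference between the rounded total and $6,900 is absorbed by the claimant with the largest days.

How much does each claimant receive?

Dube: $520; Sato: $1,450; Haddad: $840; Becker: $630; Nwosu: $1,510; Orozco: $1,950

Total days = 1,079.
Raw shares: Dube 82/1,079 × $6,900 = 524.37; Sato 227/1,079 × $6,900 = 1,451.62; Haddad 131/1,079 × $6,900 = 837.72; Becker 99/1,079 × $6,900 = 633.09; Nwosu 236/1,079 × $6,900 = 1,509.18; Orozco 304/1,079 × $6,900 = 1,944.02.
After rounding ($10): Dube $520; Sato $1,450; Haddad $840; Becker $630; Nwosu $1,510; Orozco $1,940. Sum = $6,890.
Difference $6,900 − $6,890 = +$10 applied to largest days (Orozco): Orozco becomes $1,950.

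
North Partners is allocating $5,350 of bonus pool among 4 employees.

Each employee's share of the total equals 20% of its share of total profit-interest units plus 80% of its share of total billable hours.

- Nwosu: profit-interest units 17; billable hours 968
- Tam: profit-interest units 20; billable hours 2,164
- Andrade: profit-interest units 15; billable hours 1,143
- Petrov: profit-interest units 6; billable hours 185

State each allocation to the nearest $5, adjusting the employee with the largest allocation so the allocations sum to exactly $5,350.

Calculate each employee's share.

Nwosu: $1,245; Tam: $2,440; Andrade: $1,375; Petrov: $290

Profit-interest units total 58; billable hours total 4,460.
Combined weights (20% profit-interest units + 80% billable hours): Nwosu 0.2323; Tam 0.4571; Andrade 0.2567; Petrov 0.0539.
Unrounded shares: Nwosu 1,242.55; Tam 2,445.63; Andrade 1,373.59; Petrov 288.22.
Rounded to nearest $5: Nwosu $1,245; Tam $2,445; Andrade $1,375; Petrov $290. Sum = $5,355.
Difference $5,350 − $5,355 = −$5 applied to largest allocation (Tam): Tam becomes $2,440.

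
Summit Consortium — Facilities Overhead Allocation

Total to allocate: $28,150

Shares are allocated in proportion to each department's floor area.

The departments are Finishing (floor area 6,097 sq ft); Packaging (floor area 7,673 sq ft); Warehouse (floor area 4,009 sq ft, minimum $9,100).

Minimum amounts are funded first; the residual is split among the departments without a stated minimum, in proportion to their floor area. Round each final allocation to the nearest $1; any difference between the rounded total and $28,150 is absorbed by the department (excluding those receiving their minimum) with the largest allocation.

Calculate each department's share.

Fund the minimums — Warehouse $9,100. Balance $19,050.
Balance split over remaining floor area 13,770: Finishing 8,434.85 → $8,435; Packaging 10,615.15 → $10,615.

Finishing: $8,435 | Packaging: $10,615 | Warehouse: $9,100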